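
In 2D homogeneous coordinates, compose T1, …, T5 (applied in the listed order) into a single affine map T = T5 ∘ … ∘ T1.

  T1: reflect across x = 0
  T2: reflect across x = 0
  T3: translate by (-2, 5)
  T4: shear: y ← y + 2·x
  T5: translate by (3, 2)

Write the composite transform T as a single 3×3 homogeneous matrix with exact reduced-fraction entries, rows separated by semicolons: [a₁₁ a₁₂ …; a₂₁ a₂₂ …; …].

T1 = [-1 0 0; 0 1 0; 0 0 1]
T2·T1 = [1 0 0; 0 1 0; 0 0 1]
T3·…·T1 = [1 0 -2; 0 1 5; 0 0 1]
T4·…·T1 = [1 0 -2; 2 1 1; 0 0 1]
T5·…·T1 = [1 0 1; 2 1 3; 0 0 1]

T = [1 0 1; 2 1 3; 0 0 1]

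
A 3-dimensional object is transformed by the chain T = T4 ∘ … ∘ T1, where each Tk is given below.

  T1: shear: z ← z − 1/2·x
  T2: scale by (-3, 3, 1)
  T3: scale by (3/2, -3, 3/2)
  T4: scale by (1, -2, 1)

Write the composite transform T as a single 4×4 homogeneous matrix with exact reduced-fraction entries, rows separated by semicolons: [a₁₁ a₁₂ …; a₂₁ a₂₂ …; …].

T1 = [1 0 0 0; 0 1 0 0; -1/2 0 1 0; 0 0 0 1]
T2·T1 = [-3 0 0 0; 0 3 0 0; -1/2 0 1 0; 0 0 0 1]
T3·…·T1 = [-9/2 0 0 0; 0 -9 0 0; -3/4 0 3/2 0; 0 0 0 1]
T4·…·T1 = [-9/2 0 0 0; 0 18 0 0; -3/4 0 3/2 0; 0 0 0 1]

T = [-9/2 0 0 0; 0 18 0 0; -3/4 0 3/2 0; 0 0 0 1]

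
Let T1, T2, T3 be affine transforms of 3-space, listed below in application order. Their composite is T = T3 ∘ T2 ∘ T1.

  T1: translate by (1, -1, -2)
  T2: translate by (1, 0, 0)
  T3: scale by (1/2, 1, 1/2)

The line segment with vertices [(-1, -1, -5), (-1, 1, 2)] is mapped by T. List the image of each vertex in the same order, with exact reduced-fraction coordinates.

T1 translate by (1, -1, -2): (-1, -1, -5) → (0, -2, -7); (-1, 1, 2) → (0, 0, 0)
T2 translate by (1, 0, 0): (0, -2, -7) → (1, -2, -7); (0, 0, 0) → (1, 0, 0)
T3 scale by (1/2, 1, 1/2): (1, -2, -7) → (1/2, -2, -7/2); (1, 0, 0) → (1/2, 0, 0)

image vertices: (1/2, -2, -7/2), (1/2, 0, 0)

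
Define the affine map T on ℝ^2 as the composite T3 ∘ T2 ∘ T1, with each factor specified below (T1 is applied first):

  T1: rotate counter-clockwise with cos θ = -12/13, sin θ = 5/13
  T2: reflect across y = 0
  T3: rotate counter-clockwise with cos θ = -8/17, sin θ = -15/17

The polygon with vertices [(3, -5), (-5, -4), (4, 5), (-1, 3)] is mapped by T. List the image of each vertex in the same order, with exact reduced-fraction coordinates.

T1 rotate counter-clockwise with cos θ = -12/13, sin θ = 5/13: (3, -5) → (-11/13, 75/13); (-5, -4) → (80/13, 23/13); (4, 5) → (-73/13, -40/13); (-1, 3) → (-3/13, -41/13)
T2 reflect across y = 0: (-11/13, 75/13) → (-11/13, -75/13); (80/13, 23/13) → (80/13, -23/13); (-73/13, -40/13) → (-73/13, 40/13); (-3/13, -41/13) → (-3/13, 41/13)
T3 rotate counter-clockwise with cos θ = -8/17, sin θ = -15/17: (-11/13, -75/13) → (-61/13, 45/13); (80/13, -23/13) → (-985/221, -1016/221); (-73/13, 40/13) → (1184/221, 775/221); (-3/13, 41/13) → (639/221, -283/221)

image vertices: (-61/13, 45/13), (-985/221, -1016/221), (1184/221, 775/221), (639/221, -283/221)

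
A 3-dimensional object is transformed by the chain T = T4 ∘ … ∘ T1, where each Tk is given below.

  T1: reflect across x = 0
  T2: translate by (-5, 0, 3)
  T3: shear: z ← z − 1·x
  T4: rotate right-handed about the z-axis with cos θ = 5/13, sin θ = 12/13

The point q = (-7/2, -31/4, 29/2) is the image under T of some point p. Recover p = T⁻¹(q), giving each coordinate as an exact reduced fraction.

T1 = [-1 0 0 0; 0 1 0 0; 0 0 1 0; 0 0 0 1]
T2·T1 = [-1 0 0 -5; 0 1 0 0; 0 0 1 3; 0 0 0 1]
T3·…·T1 = [-1 0 0 -5; 0 1 0 0; 1 0 1 8; 0 0 0 1]
T4·…·T1 = [-5/13 -12/13 0 -25/13; -12/13 5/13 0 -60/13; 1 0 1 8; 0 0 0 1]
det M = -1; M⁻¹ = [-5/13 -12/13 0 -5; -12/13 5/13 0 0; 5/13 12/13 1 -3; 0 0 0 1]
M⁻¹ · (-7/2, -31/4, 29/2)ᵀ = (7/2, 1/4, 3)ᵀ

p = (7/2, 1/4, 3)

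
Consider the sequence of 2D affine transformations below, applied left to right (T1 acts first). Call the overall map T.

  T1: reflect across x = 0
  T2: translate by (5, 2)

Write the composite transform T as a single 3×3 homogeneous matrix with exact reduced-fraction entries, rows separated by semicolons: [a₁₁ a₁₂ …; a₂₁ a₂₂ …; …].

T = [-1 0 5; 0 1 2; 0 0 1]

T1 = [-1 0 0; 0 1 0; 0 0 1]
T2·T1 = [-1 0 5; 0 1 2; 0 0 1]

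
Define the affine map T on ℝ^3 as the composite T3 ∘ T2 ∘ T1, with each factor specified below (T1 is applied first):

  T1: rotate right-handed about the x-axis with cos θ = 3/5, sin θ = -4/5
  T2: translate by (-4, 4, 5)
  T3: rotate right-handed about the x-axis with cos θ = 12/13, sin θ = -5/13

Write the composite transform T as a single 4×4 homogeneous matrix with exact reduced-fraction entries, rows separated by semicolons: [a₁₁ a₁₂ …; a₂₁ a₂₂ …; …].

T = [1 0 0 -4; 0 16/65 63/65 73/13; 0 -63/65 16/65 40/13; 0 0 0 1]

T1 = [1 0 0 0; 0 3/5 4/5 0; 0 -4/5 3/5 0; 0 0 0 1]
T2·T1 = [1 0 0 -4; 0 3/5 4/5 4; 0 -4/5 3/5 5; 0 0 0 1]
T3·…·T1 = [1 0 0 -4; 0 16/65 63/65 73/13; 0 -63/65 16/65 40/13; 0 0 0 1]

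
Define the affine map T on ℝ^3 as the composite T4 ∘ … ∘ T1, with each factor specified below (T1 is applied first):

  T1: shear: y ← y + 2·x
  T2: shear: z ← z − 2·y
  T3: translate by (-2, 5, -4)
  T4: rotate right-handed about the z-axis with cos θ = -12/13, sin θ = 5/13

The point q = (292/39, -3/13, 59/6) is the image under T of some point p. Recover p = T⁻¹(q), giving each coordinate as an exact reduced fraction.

T1 = [1 0 0 0; 2 1 0 0; 0 0 1 0; 0 0 0 1]
T2·T1 = [1 0 0 0; 2 1 0 0; -4 -2 1 0; 0 0 0 1]
T3·…·T1 = [1 0 0 -2; 2 1 0 5; -4 -2 1 -4; 0 0 0 1]
T4·…·T1 = [-22/13 -5/13 0 -1/13; -19/13 -12/13 0 -70/13; -4 -2 1 -4; 0 0 0 1]
det M = 1; M⁻¹ = [-12/13 5/13 0 2; 19/13 -22/13 0 -9; -10/13 -24/13 1 -6; 0 0 0 1]
M⁻¹ · (292/39, -3/13, 59/6)ᵀ = (-5, 7/3, -3/2)ᵀ

p = (-5, 7/3, -3/2)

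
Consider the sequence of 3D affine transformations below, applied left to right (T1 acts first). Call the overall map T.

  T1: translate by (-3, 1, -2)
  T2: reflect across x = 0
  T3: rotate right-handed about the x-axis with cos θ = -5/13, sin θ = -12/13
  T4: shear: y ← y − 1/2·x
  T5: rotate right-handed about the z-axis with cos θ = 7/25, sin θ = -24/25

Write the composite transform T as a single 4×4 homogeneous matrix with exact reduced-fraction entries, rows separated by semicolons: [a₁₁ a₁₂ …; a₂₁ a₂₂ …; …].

T1 = [1 0 0 -3; 0 1 0 1; 0 0 1 -2; 0 0 0 1]
T2·T1 = [-1 0 0 3; 0 1 0 1; 0 0 1 -2; 0 0 0 1]
T3·…·T1 = [-1 0 0 3; 0 -5/13 12/13 -29/13; 0 -12/13 -5/13 -2/13; 0 0 0 1]
T4·…·T1 = [-1 0 0 3; 1/2 -5/13 12/13 -97/26; 0 -12/13 -5/13 -2/13; 0 0 0 1]
T5·…·T1 = [1/5 -24/65 288/325 -891/325; 11/10 -7/65 84/325 -2551/650; 0 -12/13 -5/13 -2/13; 0 0 0 1]

T = [1/5 -24/65 288/325 -891/325; 11/10 -7/65 84/325 -2551/650; 0 -12/13 -5/13 -2/13; 0 0 0 1]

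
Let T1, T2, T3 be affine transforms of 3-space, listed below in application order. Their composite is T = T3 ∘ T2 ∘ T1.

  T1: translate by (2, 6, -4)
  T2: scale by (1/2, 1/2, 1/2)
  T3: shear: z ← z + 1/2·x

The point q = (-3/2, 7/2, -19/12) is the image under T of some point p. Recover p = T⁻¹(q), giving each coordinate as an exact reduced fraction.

T1 = [1 0 0 2; 0 1 0 6; 0 0 1 -4; 0 0 0 1]
T2·T1 = [1/2 0 0 1; 0 1/2 0 3; 0 0 1/2 -2; 0 0 0 1]
T3·…·T1 = [1/2 0 0 1; 0 1/2 0 3; 1/4 0 1/2 -3/2; 0 0 0 1]
det M = 1/8; M⁻¹ = [2 0 0 -2; 0 2 0 -6; -1 0 2 4; 0 0 0 1]
M⁻¹ · (-3/2, 7/2, -19/12)ᵀ = (-5, 1, 7/3)ᵀ

p = (-5, 1, 7/3)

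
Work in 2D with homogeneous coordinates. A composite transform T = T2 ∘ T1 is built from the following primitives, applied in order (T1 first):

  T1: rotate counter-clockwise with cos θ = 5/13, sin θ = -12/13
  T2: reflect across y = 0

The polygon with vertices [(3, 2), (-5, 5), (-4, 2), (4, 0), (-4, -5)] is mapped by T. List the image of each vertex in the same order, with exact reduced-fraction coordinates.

image vertices: (3, 2), (35/13, -85/13), (4/13, -58/13), (20/13, 48/13), (-80/13, -23/13)

T1 rotate counter-clockwise with cos θ = 5/13, sin θ = -12/13: (3, 2) → (3, -2); (-5, 5) → (35/13, 85/13); (-4, 2) → (4/13, 58/13); (4, 0) → (20/13, -48/13); (-4, -5) → (-80/13, 23/13)
T2 reflect across y = 0: (3, -2) → (3, 2); (35/13, 85/13) → (35/13, -85/13); (4/13, 58/13) → (4/13, -58/13); (20/13, -48/13) → (20/13, 48/13); (-80/13, 23/13) → (-80/13, -23/13)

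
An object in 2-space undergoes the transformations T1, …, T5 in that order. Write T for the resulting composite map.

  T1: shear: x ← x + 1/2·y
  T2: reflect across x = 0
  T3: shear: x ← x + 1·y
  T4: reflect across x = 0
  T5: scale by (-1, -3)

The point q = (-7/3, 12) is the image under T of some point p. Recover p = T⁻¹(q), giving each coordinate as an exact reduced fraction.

p = (1/3, -4)

T1 = [1 1/2 0; 0 1 0; 0 0 1]
T2·T1 = [-1 -1/2 0; 0 1 0; 0 0 1]
T3·…·T1 = [-1 1/2 0; 0 1 0; 0 0 1]
T4·…·T1 = [1 -1/2 0; 0 1 0; 0 0 1]
T5·…·T1 = [-1 1/2 0; 0 -3 0; 0 0 1]
det M = 3; M⁻¹ = [-1 -1/6 0; 0 -1/3 0; 0 0 1]
M⁻¹ · (-7/3, 12)ᵀ = (1/3, -4)ᵀ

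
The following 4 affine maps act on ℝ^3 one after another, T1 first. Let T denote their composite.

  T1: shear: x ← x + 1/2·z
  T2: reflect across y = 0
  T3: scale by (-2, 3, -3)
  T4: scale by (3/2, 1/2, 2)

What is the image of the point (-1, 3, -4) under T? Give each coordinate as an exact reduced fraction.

T1 shear: x ← x + 1/2·z: (-1, 3, -4) → (-3, 3, -4)
T2 reflect across y = 0: (-3, 3, -4) → (-3, -3, -4)
T3 scale by (-2, 3, -3): (-3, -3, -4) → (6, -9, 12)
T4 scale by (3/2, 1/2, 2): (6, -9, 12) → (9, -9/2, 24)

T(p) = (9, -9/2, 24)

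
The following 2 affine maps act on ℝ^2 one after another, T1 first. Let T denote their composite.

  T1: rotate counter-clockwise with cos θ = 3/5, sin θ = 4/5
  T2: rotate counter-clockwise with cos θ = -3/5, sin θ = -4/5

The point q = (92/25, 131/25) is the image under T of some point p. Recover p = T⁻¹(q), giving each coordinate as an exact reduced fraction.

p = (-4, 5)

T1 = [3/5 -4/5 0; 4/5 3/5 0; 0 0 1]
T2·T1 = [7/25 24/25 0; -24/25 7/25 0; 0 0 1]
det M = 1; M⁻¹ = [7/25 -24/25 0; 24/25 7/25 0; 0 0 1]
M⁻¹ · (92/25, 131/25)ᵀ = (-4, 5)ᵀ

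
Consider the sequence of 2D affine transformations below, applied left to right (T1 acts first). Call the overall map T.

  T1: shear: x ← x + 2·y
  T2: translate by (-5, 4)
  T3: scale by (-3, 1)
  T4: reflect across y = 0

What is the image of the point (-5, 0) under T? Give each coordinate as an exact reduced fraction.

T1 shear: x ← x + 2·y: (-5, 0) → (-5, 0)
T2 translate by (-5, 4): (-5, 0) → (-10, 4)
T3 scale by (-3, 1): (-10, 4) → (30, 4)
T4 reflect across y = 0: (30, 4) → (30, -4)

T(p) = (30, -4)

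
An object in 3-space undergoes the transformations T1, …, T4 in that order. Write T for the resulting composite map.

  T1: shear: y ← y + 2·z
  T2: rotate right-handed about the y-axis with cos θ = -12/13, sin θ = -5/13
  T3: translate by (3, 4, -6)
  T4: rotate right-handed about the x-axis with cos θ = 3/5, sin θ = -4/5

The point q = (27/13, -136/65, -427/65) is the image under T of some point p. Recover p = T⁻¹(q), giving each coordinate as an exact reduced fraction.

p = (1, 0, 0)

T1 = [1 0 0 0; 0 1 2 0; 0 0 1 0; 0 0 0 1]
T2·T1 = [-12/13 0 -5/13 0; 0 1 2 0; 5/13 0 -12/13 0; 0 0 0 1]
T3·…·T1 = [-12/13 0 -5/13 3; 0 1 2 4; 5/13 0 -12/13 -6; 0 0 0 1]
T4·…·T1 = [-12/13 0 -5/13 3; 4/13 3/5 6/13 -12/5; 3/13 -4/5 -28/13 -34/5; 0 0 0 1]
det M = 1; M⁻¹ = [-12/13 4/13 3/13 66/13; 10/13 27/13 4/13 62/13; -5/13 -48/65 -36/65 -57/13; 0 0 0 1]
M⁻¹ · (27/13, -136/65, -427/65)ᵀ = (1, 0, 0)ᵀ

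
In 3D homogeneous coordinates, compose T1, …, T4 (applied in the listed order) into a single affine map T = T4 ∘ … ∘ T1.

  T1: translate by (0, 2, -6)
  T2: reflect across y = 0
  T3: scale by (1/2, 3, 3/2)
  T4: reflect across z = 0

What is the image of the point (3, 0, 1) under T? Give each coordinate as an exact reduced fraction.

T1 translate by (0, 2, -6): (3, 0, 1) → (3, 2, -5)
T2 reflect across y = 0: (3, 2, -5) → (3, -2, -5)
T3 scale by (1/2, 3, 3/2): (3, -2, -5) → (3/2, -6, -15/2)
T4 reflect across z = 0: (3/2, -6, -15/2) → (3/2, -6, 15/2)

T(p) = (3/2, -6, 15/2)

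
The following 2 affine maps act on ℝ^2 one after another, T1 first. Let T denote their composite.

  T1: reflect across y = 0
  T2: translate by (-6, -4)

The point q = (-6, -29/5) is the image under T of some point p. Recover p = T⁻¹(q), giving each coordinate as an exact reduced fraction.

T1 = [1 0 0; 0 -1 0; 0 0 1]
T2·T1 = [1 0 -6; 0 -1 -4; 0 0 1]
det M = -1; M⁻¹ = [1 0 6; 0 -1 -4; 0 0 1]
M⁻¹ · (-6, -29/5)ᵀ = (0, 9/5)ᵀ

p = (0, 9/5)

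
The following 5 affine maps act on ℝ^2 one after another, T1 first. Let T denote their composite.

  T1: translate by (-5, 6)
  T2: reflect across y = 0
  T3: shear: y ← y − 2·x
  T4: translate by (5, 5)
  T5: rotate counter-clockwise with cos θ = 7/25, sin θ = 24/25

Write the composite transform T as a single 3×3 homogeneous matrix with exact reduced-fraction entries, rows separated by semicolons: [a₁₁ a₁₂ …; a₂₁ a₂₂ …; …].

T = [11/5 24/25 -216/25; 2/5 -7/25 63/25; 0 0 1]

T1 = [1 0 -5; 0 1 6; 0 0 1]
T2·T1 = [1 0 -5; 0 -1 -6; 0 0 1]
T3·…·T1 = [1 0 -5; -2 -1 4; 0 0 1]
T4·…·T1 = [1 0 0; -2 -1 9; 0 0 1]
T5·…·T1 = [11/5 24/25 -216/25; 2/5 -7/25 63/25; 0 0 1]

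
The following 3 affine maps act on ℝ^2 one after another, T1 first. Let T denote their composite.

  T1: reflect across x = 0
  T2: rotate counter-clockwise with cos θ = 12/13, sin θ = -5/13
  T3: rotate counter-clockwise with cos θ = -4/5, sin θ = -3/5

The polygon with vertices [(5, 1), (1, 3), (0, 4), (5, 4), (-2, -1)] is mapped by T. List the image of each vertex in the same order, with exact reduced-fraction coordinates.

T1 reflect across x = 0: (5, 1) → (-5, 1); (1, 3) → (-1, 3); (0, 4) → (0, 4); (5, 4) → (-5, 4); (-2, -1) → (2, -1)
T2 rotate counter-clockwise with cos θ = 12/13, sin θ = -5/13: (-5, 1) → (-55/13, 37/13); (-1, 3) → (3/13, 41/13); (0, 4) → (20/13, 48/13); (-5, 4) → (-40/13, 73/13); (2, -1) → (19/13, -22/13)
T3 rotate counter-clockwise with cos θ = -4/5, sin θ = -3/5: (-55/13, 37/13) → (331/65, 17/65); (3/13, 41/13) → (111/65, -173/65); (20/13, 48/13) → (64/65, -252/65); (-40/13, 73/13) → (379/65, -172/65); (19/13, -22/13) → (-142/65, 31/65)

image vertices: (331/65, 17/65), (111/65, -173/65), (64/65, -252/65), (379/65, -172/65), (-142/65, 31/65)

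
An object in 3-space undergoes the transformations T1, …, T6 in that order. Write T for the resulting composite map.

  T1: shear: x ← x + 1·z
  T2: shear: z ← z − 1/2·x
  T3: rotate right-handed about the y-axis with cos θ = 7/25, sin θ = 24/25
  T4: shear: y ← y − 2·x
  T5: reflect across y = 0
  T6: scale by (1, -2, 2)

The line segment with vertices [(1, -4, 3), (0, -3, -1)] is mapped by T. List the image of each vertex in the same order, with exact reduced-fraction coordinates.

T1 shear: x ← x + 1·z: (1, -4, 3) → (4, -4, 3); (0, -3, -1) → (-1, -3, -1)
T2 shear: z ← z − 1/2·x: (4, -4, 3) → (4, -4, 1); (-1, -3, -1) → (-1, -3, -1/2)
T3 rotate right-handed about the y-axis with cos θ = 7/25, sin θ = 24/25: (4, -4, 1) → (52/25, -4, -89/25); (-1, -3, -1/2) → (-19/25, -3, 41/50)
T4 shear: y ← y − 2·x: (52/25, -4, -89/25) → (52/25, -204/25, -89/25); (-19/25, -3, 41/50) → (-19/25, -37/25, 41/50)
T5 reflect across y = 0: (52/25, -204/25, -89/25) → (52/25, 204/25, -89/25); (-19/25, -37/25, 41/50) → (-19/25, 37/25, 41/50)
T6 scale by (1, -2, 2): (52/25, 204/25, -89/25) → (52/25, -408/25, -178/25); (-19/25, 37/25, 41/50) → (-19/25, -74/25, 41/25)

image vertices: (52/25, -408/25, -178/25), (-19/25, -74/25, 41/25)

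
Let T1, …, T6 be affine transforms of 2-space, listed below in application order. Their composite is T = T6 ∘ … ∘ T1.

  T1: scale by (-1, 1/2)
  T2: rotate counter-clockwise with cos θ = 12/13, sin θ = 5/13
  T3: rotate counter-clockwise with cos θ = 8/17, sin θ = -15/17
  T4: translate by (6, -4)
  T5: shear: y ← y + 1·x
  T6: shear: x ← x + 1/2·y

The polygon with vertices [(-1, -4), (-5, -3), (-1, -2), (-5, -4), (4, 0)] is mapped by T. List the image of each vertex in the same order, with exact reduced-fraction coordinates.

image vertices: (2285/442, -149/221), (8145/884, 261/442), (1438/221, 162/221), (3777/442, -25/221), (801/221, 318/221)

T1 scale by (-1, 1/2): (-1, -4) → (1, -2); (-5, -3) → (5, -3/2); (-1, -2) → (1, -1); (-5, -4) → (5, -2); (4, 0) → (-4, 0)
T2 rotate counter-clockwise with cos θ = 12/13, sin θ = 5/13: (1, -2) → (22/13, -19/13); (5, -3/2) → (135/26, 7/13); (1, -1) → (17/13, -7/13); (5, -2) → (70/13, 1/13); (-4, 0) → (-48/13, -20/13)
T3 rotate counter-clockwise with cos θ = 8/17, sin θ = -15/17: (22/13, -19/13) → (-109/221, -482/221); (135/26, 7/13) → (645/221, -1913/442); (17/13, -7/13) → (31/221, -311/221); (70/13, 1/13) → (575/221, -1042/221); (-48/13, -20/13) → (-684/221, 560/221)
T4 translate by (6, -4): (-109/221, -482/221) → (1217/221, -1366/221); (645/221, -1913/442) → (1971/221, -3681/442); (31/221, -311/221) → (1357/221, -1195/221); (575/221, -1042/221) → (1901/221, -1926/221); (-684/221, 560/221) → (642/221, -324/221)
T5 shear: y ← y + 1·x: (1217/221, -1366/221) → (1217/221, -149/221); (1971/221, -3681/442) → (1971/221, 261/442); (1357/221, -1195/221) → (1357/221, 162/221); (1901/221, -1926/221) → (1901/221, -25/221); (642/221, -324/221) → (642/221, 318/221)
T6 shear: x ← x + 1/2·y: (1217/221, -149/221) → (2285/442, -149/221); (1971/221, 261/442) → (8145/884, 261/442); (1357/221, 162/221) → (1438/221, 162/221); (1901/221, -25/221) → (3777/442, -25/221); (642/221, 318/221) → (801/221, 318/221)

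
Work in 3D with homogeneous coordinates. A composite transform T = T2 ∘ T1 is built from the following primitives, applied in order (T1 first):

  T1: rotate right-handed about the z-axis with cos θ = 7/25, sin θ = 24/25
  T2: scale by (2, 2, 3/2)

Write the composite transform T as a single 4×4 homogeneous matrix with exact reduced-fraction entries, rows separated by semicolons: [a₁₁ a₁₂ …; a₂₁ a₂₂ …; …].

T = [14/25 -48/25 0 0; 48/25 14/25 0 0; 0 0 3/2 0; 0 0 0 1]

T1 = [7/25 -24/25 0 0; 24/25 7/25 0 0; 0 0 1 0; 0 0 0 1]
T2·T1 = [14/25 -48/25 0 0; 48/25 14/25 0 0; 0 0 3/2 0; 0 0 0 1]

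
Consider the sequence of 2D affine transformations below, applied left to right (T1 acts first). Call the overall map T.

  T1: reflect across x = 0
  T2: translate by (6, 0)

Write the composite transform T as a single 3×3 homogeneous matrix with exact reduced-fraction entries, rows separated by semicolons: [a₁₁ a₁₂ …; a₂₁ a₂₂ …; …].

T1 = [-1 0 0; 0 1 0; 0 0 1]
T2·T1 = [-1 0 6; 0 1 0; 0 0 1]

T = [-1 0 6; 0 1 0; 0 0 1]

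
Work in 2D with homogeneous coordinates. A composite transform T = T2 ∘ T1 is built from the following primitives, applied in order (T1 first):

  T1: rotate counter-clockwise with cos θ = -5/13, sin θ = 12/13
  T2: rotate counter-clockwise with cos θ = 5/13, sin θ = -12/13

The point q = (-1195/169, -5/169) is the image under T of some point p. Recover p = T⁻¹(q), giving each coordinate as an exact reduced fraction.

T1 = [-5/13 -12/13 0; 12/13 -5/13 0; 0 0 1]
T2·T1 = [119/169 -120/169 0; 120/169 119/169 0; 0 0 1]
det M = 1; M⁻¹ = [119/169 120/169 0; -120/169 119/169 0; 0 0 1]
M⁻¹ · (-1195/169, -5/169)ᵀ = (-5, 5)ᵀ

p = (-5, 5)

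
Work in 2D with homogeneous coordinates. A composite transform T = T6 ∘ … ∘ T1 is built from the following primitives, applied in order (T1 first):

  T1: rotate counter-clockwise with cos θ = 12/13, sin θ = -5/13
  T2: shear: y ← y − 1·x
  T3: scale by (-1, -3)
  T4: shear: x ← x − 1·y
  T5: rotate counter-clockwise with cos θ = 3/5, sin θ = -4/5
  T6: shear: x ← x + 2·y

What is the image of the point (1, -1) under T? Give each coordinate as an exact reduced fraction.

T1 rotate counter-clockwise with cos θ = 12/13, sin θ = -5/13: (1, -1) → (7/13, -17/13)
T2 shear: y ← y − 1·x: (7/13, -17/13) → (7/13, -24/13)
T3 scale by (-1, -3): (7/13, -24/13) → (-7/13, 72/13)
T4 shear: x ← x − 1·y: (-7/13, 72/13) → (-79/13, 72/13)
T5 rotate counter-clockwise with cos θ = 3/5, sin θ = -4/5: (-79/13, 72/13) → (51/65, 532/65)
T6 shear: x ← x + 2·y: (51/65, 532/65) → (223/13, 532/65)

T(p) = (223/13, 532/65)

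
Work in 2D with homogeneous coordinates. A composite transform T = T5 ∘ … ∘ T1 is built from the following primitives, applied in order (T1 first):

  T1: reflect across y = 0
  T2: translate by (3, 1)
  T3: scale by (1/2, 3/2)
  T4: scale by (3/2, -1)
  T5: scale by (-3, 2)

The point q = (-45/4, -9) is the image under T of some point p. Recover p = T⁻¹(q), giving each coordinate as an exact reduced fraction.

T1 = [1 0 0; 0 -1 0; 0 0 1]
T2·T1 = [1 0 3; 0 -1 1; 0 0 1]
T3·…·T1 = [1/2 0 3/2; 0 -3/2 3/2; 0 0 1]
T4·…·T1 = [3/4 0 9/4; 0 3/2 -3/2; 0 0 1]
T5·…·T1 = [-9/4 0 -27/4; 0 3 -3; 0 0 1]
det M = -27/4; M⁻¹ = [-4/9 0 -3; 0 1/3 1; 0 0 1]
M⁻¹ · (-45/4, -9)ᵀ = (2, -2)ᵀ

p = (2, -2)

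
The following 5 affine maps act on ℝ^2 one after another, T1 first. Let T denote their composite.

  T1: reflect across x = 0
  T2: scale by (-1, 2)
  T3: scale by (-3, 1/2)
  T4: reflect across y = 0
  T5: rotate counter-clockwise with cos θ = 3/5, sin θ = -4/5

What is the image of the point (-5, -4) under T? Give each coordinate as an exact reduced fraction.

T(p) = (61/5, -48/5)

T1 reflect across x = 0: (-5, -4) → (5, -4)
T2 scale by (-1, 2): (5, -4) → (-5, -8)
T3 scale by (-3, 1/2): (-5, -8) → (15, -4)
T4 reflect across y = 0: (15, -4) → (15, 4)
T5 rotate counter-clockwise with cos θ = 3/5, sin θ = -4/5: (15, 4) → (61/5, -48/5)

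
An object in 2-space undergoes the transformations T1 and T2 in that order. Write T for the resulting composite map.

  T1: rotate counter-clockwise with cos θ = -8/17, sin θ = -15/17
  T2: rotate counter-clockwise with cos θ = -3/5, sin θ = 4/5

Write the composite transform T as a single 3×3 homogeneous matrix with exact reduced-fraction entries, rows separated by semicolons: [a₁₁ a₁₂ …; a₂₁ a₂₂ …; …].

T1 = [-8/17 15/17 0; -15/17 -8/17 0; 0 0 1]
T2·T1 = [84/85 -13/85 0; 13/85 84/85 0; 0 0 1]

T = [84/85 -13/85 0; 13/85 84/85 0; 0 0 1]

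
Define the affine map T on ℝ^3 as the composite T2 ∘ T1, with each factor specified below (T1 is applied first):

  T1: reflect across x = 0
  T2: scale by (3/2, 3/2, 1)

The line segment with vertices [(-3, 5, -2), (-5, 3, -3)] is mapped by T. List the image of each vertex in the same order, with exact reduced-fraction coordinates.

image vertices: (9/2, 15/2, -2), (15/2, 9/2, -3)

T1 reflect across x = 0: (-3, 5, -2) → (3, 5, -2); (-5, 3, -3) → (5, 3, -3)
T2 scale by (3/2, 3/2, 1): (3, 5, -2) → (9/2, 15/2, -2); (5, 3, -3) → (15/2, 9/2, -3)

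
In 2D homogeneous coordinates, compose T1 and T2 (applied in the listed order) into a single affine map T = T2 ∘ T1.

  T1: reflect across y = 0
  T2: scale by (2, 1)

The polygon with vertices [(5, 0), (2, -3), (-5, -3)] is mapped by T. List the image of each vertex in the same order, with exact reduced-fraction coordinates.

image vertices: (10, 0), (4, 3), (-10, 3)

T1 reflect across y = 0: (5, 0) → (5, 0); (2, -3) → (2, 3); (-5, -3) → (-5, 3)
T2 scale by (2, 1): (5, 0) → (10, 0); (2, 3) → (4, 3); (-5, 3) → (-10, 3)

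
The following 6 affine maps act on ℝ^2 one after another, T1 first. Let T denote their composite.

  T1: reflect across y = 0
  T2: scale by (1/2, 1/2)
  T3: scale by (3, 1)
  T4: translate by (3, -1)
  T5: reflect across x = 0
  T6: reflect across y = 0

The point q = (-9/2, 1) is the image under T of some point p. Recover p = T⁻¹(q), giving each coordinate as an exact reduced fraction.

p = (1, 0)

T1 = [1 0 0; 0 -1 0; 0 0 1]
T2·T1 = [1/2 0 0; 0 -1/2 0; 0 0 1]
T3·…·T1 = [3/2 0 0; 0 -1/2 0; 0 0 1]
T4·…·T1 = [3/2 0 3; 0 -1/2 -1; 0 0 1]
T5·…·T1 = [-3/2 0 -3; 0 -1/2 -1; 0 0 1]
T6·…·T1 = [-3/2 0 -3; 0 1/2 1; 0 0 1]
det M = -3/4; M⁻¹ = [-2/3 0 -2; 0 2 -2; 0 0 1]
M⁻¹ · (-9/2, 1)ᵀ = (1, 0)ᵀ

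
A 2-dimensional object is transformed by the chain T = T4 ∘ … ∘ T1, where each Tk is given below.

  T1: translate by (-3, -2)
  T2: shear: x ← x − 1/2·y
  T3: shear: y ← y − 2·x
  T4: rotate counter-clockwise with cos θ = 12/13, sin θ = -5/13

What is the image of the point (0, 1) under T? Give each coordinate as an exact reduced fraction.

T(p) = (-10/13, 121/26)

T1 translate by (-3, -2): (0, 1) → (-3, -1)
T2 shear: x ← x − 1/2·y: (-3, -1) → (-5/2, -1)
T3 shear: y ← y − 2·x: (-5/2, -1) → (-5/2, 4)
T4 rotate counter-clockwise with cos θ = 12/13, sin θ = -5/13: (-5/2, 4) → (-10/13, 121/26)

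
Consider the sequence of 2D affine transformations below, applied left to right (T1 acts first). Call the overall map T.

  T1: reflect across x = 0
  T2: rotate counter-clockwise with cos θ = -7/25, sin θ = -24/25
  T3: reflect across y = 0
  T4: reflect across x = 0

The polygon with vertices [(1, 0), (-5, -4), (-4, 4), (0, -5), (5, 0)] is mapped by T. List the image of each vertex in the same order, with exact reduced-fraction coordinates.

T1 reflect across x = 0: (1, 0) → (-1, 0); (-5, -4) → (5, -4); (-4, 4) → (4, 4); (0, -5) → (0, -5); (5, 0) → (-5, 0)
T2 rotate counter-clockwise with cos θ = -7/25, sin θ = -24/25: (-1, 0) → (7/25, 24/25); (5, -4) → (-131/25, -92/25); (4, 4) → (68/25, -124/25); (0, -5) → (-24/5, 7/5); (-5, 0) → (7/5, 24/5)
T3 reflect across y = 0: (7/25, 24/25) → (7/25, -24/25); (-131/25, -92/25) → (-131/25, 92/25); (68/25, -124/25) → (68/25, 124/25); (-24/5, 7/5) → (-24/5, -7/5); (7/5, 24/5) → (7/5, -24/5)
T4 reflect across x = 0: (7/25, -24/25) → (-7/25, -24/25); (-131/25, 92/25) → (131/25, 92/25); (68/25, 124/25) → (-68/25, 124/25); (-24/5, -7/5) → (24/5, -7/5); (7/5, -24/5) → (-7/5, -24/5)

image vertices: (-7/25, -24/25), (131/25, 92/25), (-68/25, 124/25), (24/5, -7/5), (-7/5, -24/5)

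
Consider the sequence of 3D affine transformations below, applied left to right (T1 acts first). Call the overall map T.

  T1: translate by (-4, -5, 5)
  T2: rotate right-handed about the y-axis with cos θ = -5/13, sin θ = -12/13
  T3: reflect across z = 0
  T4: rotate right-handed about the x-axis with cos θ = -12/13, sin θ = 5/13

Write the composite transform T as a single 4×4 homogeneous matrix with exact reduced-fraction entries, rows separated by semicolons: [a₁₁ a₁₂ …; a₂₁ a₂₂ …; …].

T1 = [1 0 0 -4; 0 1 0 -5; 0 0 1 5; 0 0 0 1]
T2·T1 = [-5/13 0 -12/13 -40/13; 0 1 0 -5; 12/13 0 -5/13 -73/13; 0 0 0 1]
T3·…·T1 = [-5/13 0 -12/13 -40/13; 0 1 0 -5; -12/13 0 5/13 73/13; 0 0 0 1]
T4·…·T1 = [-5/13 0 -12/13 -40/13; 60/169 -12/13 -25/169 415/169; 144/169 5/13 -60/169 -1201/169; 0 0 0 1]

T = [-5/13 0 -12/13 -40/13; 60/169 -12/13 -25/169 415/169; 144/169 5/13 -60/169 -1201/169; 0 0 0 1]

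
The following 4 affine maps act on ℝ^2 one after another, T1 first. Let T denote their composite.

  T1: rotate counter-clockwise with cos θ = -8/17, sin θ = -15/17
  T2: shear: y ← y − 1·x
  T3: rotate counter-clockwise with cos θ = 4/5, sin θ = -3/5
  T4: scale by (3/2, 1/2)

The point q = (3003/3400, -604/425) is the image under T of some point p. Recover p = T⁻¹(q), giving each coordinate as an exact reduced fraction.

p = (-5/4, 9/5)

T1 = [-8/17 15/17 0; -15/17 -8/17 0; 0 0 1]
T2·T1 = [-8/17 15/17 0; -7/17 -23/17 0; 0 0 1]
T3·…·T1 = [-53/85 -9/85 0; -4/85 -137/85 0; 0 0 1]
T4·…·T1 = [-159/170 -27/170 0; -2/85 -137/170 0; 0 0 1]
det M = 3/4; M⁻¹ = [-274/255 18/85 0; 8/255 -106/85 0; 0 0 1]
M⁻¹ · (3003/3400, -604/425)ᵀ = (-5/4, 9/5)ᵀ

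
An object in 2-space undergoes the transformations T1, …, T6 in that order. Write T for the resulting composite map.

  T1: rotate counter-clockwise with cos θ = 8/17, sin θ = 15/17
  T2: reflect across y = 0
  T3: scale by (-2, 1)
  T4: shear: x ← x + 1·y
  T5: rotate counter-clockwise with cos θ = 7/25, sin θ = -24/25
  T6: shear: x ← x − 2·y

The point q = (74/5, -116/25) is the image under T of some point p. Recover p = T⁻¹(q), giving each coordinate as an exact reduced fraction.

T1 = [8/17 -15/17 0; 15/17 8/17 0; 0 0 1]
T2·T1 = [8/17 -15/17 0; -15/17 -8/17 0; 0 0 1]
T3·…·T1 = [-16/17 30/17 0; -15/17 -8/17 0; 0 0 1]
T4·…·T1 = [-31/17 22/17 0; -15/17 -8/17 0; 0 0 1]
T5·…·T1 = [-577/425 -38/425 0; 639/425 -584/425 0; 0 0 1]
T6·…·T1 = [-371/85 226/85 0; 639/425 -584/425 0; 0 0 1]
det M = 2; M⁻¹ = [-292/425 -113/85 0; -639/850 -371/170 0; 0 0 1]
M⁻¹ · (74/5, -116/25)ᵀ = (-4, -1)ᵀ

p = (-4, -1)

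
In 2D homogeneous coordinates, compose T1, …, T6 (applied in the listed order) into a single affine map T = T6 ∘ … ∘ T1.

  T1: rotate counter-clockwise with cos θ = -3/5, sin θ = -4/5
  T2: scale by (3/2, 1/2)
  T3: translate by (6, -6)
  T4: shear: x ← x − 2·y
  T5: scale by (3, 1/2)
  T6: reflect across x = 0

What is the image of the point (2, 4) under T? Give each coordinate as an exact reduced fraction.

T1 rotate counter-clockwise with cos θ = -3/5, sin θ = -4/5: (2, 4) → (2, -4)
T2 scale by (3/2, 1/2): (2, -4) → (3, -2)
T3 translate by (6, -6): (3, -2) → (9, -8)
T4 shear: x ← x − 2·y: (9, -8) → (25, -8)
T5 scale by (3, 1/2): (25, -8) → (75, -4)
T6 reflect across x = 0: (75, -4) → (-75, -4)

T(p) = (-75, -4)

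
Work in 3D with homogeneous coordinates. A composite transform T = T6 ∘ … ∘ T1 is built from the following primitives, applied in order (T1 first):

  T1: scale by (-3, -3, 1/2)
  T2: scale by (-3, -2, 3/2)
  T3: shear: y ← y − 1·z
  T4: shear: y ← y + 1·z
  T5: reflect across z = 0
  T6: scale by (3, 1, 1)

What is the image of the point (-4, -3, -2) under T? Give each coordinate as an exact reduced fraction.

T(p) = (-108, -18, 3/2)

T1 scale by (-3, -3, 1/2): (-4, -3, -2) → (12, 9, -1)
T2 scale by (-3, -2, 3/2): (12, 9, -1) → (-36, -18, -3/2)
T3 shear: y ← y − 1·z: (-36, -18, -3/2) → (-36, -33/2, -3/2)
T4 shear: y ← y + 1·z: (-36, -33/2, -3/2) → (-36, -18, -3/2)
T5 reflect across z = 0: (-36, -18, -3/2) → (-36, -18, 3/2)
T6 scale by (3, 1, 1): (-36, -18, 3/2) → (-108, -18, 3/2)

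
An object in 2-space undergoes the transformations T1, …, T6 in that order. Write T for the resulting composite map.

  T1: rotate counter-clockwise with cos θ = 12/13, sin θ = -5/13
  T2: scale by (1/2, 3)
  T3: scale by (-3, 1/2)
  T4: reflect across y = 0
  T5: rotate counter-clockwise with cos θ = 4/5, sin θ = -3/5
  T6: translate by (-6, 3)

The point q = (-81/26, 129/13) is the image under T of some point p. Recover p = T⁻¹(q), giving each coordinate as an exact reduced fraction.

T1 = [12/13 5/13 0; -5/13 12/13 0; 0 0 1]
T2·T1 = [6/13 5/26 0; -15/13 36/13 0; 0 0 1]
T3·…·T1 = [-18/13 -15/26 0; -15/26 18/13 0; 0 0 1]
T4·…·T1 = [-18/13 -15/26 0; 15/26 -18/13 0; 0 0 1]
T5·…·T1 = [-99/130 -84/65 0; 84/65 -99/130 0; 0 0 1]
T6·…·T1 = [-99/130 -84/65 -6; 84/65 -99/130 3; 0 0 1]
det M = 9/4; M⁻¹ = [-22/65 112/195 -244/65; -112/195 -22/65 -158/65; 0 0 1]
M⁻¹ · (-81/26, 129/13)ᵀ = (3, -4)ᵀ

p = (3, -4)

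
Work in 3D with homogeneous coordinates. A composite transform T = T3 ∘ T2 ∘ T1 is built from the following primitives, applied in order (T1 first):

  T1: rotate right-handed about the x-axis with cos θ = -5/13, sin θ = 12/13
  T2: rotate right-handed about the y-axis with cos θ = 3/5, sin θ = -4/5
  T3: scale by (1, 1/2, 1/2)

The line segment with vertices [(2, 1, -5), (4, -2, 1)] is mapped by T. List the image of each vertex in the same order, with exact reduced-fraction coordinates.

T1 rotate right-handed about the x-axis with cos θ = -5/13, sin θ = 12/13: (2, 1, -5) → (2, 55/13, 37/13); (4, -2, 1) → (4, -2/13, -29/13)
T2 rotate right-handed about the y-axis with cos θ = 3/5, sin θ = -4/5: (2, 55/13, 37/13) → (-14/13, 55/13, 43/13); (4, -2/13, -29/13) → (272/65, -2/13, 121/65)
T3 scale by (1, 1/2, 1/2): (-14/13, 55/13, 43/13) → (-14/13, 55/26, 43/26); (272/65, -2/13, 121/65) → (272/65, -1/13, 121/130)

image vertices: (-14/13, 55/26, 43/26), (272/65, -1/13, 121/130)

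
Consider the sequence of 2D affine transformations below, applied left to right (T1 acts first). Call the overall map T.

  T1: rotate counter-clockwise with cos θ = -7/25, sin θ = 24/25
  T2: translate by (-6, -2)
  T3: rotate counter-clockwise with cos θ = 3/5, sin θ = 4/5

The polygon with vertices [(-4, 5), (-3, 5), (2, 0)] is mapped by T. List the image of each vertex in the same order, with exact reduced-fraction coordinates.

image vertices: (-2/125, -1511/125), (-119/125, -1467/125), (-484/125, -662/125)

T1 rotate counter-clockwise with cos θ = -7/25, sin θ = 24/25: (-4, 5) → (-92/25, -131/25); (-3, 5) → (-99/25, -107/25); (2, 0) → (-14/25, 48/25)
T2 translate by (-6, -2): (-92/25, -131/25) → (-242/25, -181/25); (-99/25, -107/25) → (-249/25, -157/25); (-14/25, 48/25) → (-164/25, -2/25)
T3 rotate counter-clockwise with cos θ = 3/5, sin θ = 4/5: (-242/25, -181/25) → (-2/125, -1511/125); (-249/25, -157/25) → (-119/125, -1467/125); (-164/25, -2/25) → (-484/125, -662/125)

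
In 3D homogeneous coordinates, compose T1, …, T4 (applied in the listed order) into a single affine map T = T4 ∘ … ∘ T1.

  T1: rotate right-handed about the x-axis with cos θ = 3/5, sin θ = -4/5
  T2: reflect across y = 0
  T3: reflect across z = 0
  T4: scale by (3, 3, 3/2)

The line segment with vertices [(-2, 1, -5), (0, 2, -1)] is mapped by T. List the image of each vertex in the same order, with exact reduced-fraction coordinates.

image vertices: (-6, 51/5, 57/10), (0, -6/5, 33/10)

T1 rotate right-handed about the x-axis with cos θ = 3/5, sin θ = -4/5: (-2, 1, -5) → (-2, -17/5, -19/5); (0, 2, -1) → (0, 2/5, -11/5)
T2 reflect across y = 0: (-2, -17/5, -19/5) → (-2, 17/5, -19/5); (0, 2/5, -11/5) → (0, -2/5, -11/5)
T3 reflect across z = 0: (-2, 17/5, -19/5) → (-2, 17/5, 19/5); (0, -2/5, -11/5) → (0, -2/5, 11/5)
T4 scale by (3, 3, 3/2): (-2, 17/5, 19/5) → (-6, 51/5, 57/10); (0, -2/5, 11/5) → (0, -6/5, 33/10)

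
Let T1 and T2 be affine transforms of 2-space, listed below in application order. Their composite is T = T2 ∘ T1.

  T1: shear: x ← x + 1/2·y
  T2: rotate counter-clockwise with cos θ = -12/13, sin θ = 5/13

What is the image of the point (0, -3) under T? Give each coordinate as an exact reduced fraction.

T1 shear: x ← x + 1/2·y: (0, -3) → (-3/2, -3)
T2 rotate counter-clockwise with cos θ = -12/13, sin θ = 5/13: (-3/2, -3) → (33/13, 57/26)

T(p) = (33/13, 57/26)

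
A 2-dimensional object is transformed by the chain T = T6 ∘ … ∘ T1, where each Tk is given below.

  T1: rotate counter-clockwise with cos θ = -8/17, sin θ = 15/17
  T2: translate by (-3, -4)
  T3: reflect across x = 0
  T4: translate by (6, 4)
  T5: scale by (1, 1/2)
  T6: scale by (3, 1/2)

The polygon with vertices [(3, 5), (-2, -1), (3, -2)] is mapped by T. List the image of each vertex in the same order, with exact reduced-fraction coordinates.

image vertices: (756/17, 5/68), (366/17, -11/34), (441/17, 61/68)

T1 rotate counter-clockwise with cos θ = -8/17, sin θ = 15/17: (3, 5) → (-99/17, 5/17); (-2, -1) → (31/17, -22/17); (3, -2) → (6/17, 61/17)
T2 translate by (-3, -4): (-99/17, 5/17) → (-150/17, -63/17); (31/17, -22/17) → (-20/17, -90/17); (6/17, 61/17) → (-45/17, -7/17)
T3 reflect across x = 0: (-150/17, -63/17) → (150/17, -63/17); (-20/17, -90/17) → (20/17, -90/17); (-45/17, -7/17) → (45/17, -7/17)
T4 translate by (6, 4): (150/17, -63/17) → (252/17, 5/17); (20/17, -90/17) → (122/17, -22/17); (45/17, -7/17) → (147/17, 61/17)
T5 scale by (1, 1/2): (252/17, 5/17) → (252/17, 5/34); (122/17, -22/17) → (122/17, -11/17); (147/17, 61/17) → (147/17, 61/34)
T6 scale by (3, 1/2): (252/17, 5/34) → (756/17, 5/68); (122/17, -11/17) → (366/17, -11/34); (147/17, 61/34) → (441/17, 61/68)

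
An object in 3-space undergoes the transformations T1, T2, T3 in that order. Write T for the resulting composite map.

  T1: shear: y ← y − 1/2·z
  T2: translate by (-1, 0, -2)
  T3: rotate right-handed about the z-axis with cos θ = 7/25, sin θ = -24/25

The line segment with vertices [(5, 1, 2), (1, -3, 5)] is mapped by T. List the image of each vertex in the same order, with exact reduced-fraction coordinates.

image vertices: (28/25, -96/25, 0), (-132/25, -77/50, 3)

T1 shear: y ← y − 1/2·z: (5, 1, 2) → (5, 0, 2); (1, -3, 5) → (1, -11/2, 5)
T2 translate by (-1, 0, -2): (5, 0, 2) → (4, 0, 0); (1, -11/2, 5) → (0, -11/2, 3)
T3 rotate right-handed about the z-axis with cos θ = 7/25, sin θ = -24/25: (4, 0, 0) → (28/25, -96/25, 0); (0, -11/2, 3) → (-132/25, -77/50, 3)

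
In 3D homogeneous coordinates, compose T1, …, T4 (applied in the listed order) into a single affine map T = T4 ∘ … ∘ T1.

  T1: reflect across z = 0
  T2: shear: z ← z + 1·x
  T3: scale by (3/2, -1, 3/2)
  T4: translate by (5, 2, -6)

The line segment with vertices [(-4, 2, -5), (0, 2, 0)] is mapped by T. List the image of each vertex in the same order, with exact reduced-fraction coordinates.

image vertices: (-1, 0, -9/2), (5, 0, -6)

T1 reflect across z = 0: (-4, 2, -5) → (-4, 2, 5); (0, 2, 0) → (0, 2, 0)
T2 shear: z ← z + 1·x: (-4, 2, 5) → (-4, 2, 1); (0, 2, 0) → (0, 2, 0)
T3 scale by (3/2, -1, 3/2): (-4, 2, 1) → (-6, -2, 3/2); (0, 2, 0) → (0, -2, 0)
T4 translate by (5, 2, -6): (-6, -2, 3/2) → (-1, 0, -9/2); (0, -2, 0) → (5, 0, -6)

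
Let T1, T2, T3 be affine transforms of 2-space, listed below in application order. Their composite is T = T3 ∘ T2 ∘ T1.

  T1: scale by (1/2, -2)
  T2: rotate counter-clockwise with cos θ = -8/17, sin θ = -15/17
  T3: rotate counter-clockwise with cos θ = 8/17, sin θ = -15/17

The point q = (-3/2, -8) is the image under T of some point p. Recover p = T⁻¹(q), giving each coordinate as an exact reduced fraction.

T1 = [1/2 0 0; 0 -2 0; 0 0 1]
T2·T1 = [-4/17 -30/17 0; -15/34 16/17 0; 0 0 1]
T3·…·T1 = [-1/2 0 0; 0 2 0; 0 0 1]
det M = -1; M⁻¹ = [-2 0 0; 0 1/2 0; 0 0 1]
M⁻¹ · (-3/2, -8)ᵀ = (3, -4)ᵀ

p = (3, -4)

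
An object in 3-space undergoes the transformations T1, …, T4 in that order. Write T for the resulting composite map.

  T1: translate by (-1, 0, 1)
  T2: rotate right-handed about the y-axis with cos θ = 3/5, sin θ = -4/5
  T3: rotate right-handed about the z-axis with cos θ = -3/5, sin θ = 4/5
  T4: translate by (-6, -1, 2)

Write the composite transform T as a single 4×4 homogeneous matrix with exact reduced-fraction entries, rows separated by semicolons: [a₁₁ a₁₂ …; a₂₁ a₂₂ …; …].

T1 = [1 0 0 -1; 0 1 0 0; 0 0 1 1; 0 0 0 1]
T2·T1 = [3/5 0 -4/5 -7/5; 0 1 0 0; 4/5 0 3/5 -1/5; 0 0 0 1]
T3·…·T1 = [-9/25 -4/5 12/25 21/25; 12/25 -3/5 -16/25 -28/25; 4/5 0 3/5 -1/5; 0 0 0 1]
T4·…·T1 = [-9/25 -4/5 12/25 -129/25; 12/25 -3/5 -16/25 -53/25; 4/5 0 3/5 9/5; 0 0 0 1]

T = [-9/25 -4/5 12/25 -129/25; 12/25 -3/5 -16/25 -53/25; 4/5 0 3/5 9/5; 0 0 0 1]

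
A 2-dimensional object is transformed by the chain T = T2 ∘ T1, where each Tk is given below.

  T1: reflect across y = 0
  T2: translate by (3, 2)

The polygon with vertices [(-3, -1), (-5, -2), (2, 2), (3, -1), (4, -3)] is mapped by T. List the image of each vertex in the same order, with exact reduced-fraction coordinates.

T1 reflect across y = 0: (-3, -1) → (-3, 1); (-5, -2) → (-5, 2); (2, 2) → (2, -2); (3, -1) → (3, 1); (4, -3) → (4, 3)
T2 translate by (3, 2): (-3, 1) → (0, 3); (-5, 2) → (-2, 4); (2, -2) → (5, 0); (3, 1) → (6, 3); (4, 3) → (7, 5)

image vertices: (0, 3), (-2, 4), (5, 0), (6, 3), (7, 5)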